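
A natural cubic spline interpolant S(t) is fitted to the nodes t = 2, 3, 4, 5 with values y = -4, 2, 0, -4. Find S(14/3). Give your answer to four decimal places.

Let σ_i = S''(x_i). Step sizes h_i = 1, 1, 1; slopes of the chords Δ_i = (y_(i+1) - y_i)/h_i = 6, -2, -4.
  1·σ_0 + 4·σ_1 + 1·σ_2 = 6(Δ_1 - Δ_0) = -48
  1·σ_1 + 4·σ_2 + 1·σ_3 = 6(Δ_2 - Δ_1) = -12
Natural end conditions: σ_0 = σ_3 = 0.
Forward elimination and back-substitution give σ_0 = 0, σ_1 = -12, σ_2 = 0, σ_3 = 0.
On [4, 5], S(t) = 0 - 4·(t - 4) + 0·(t - 4)² + 0·(t - 4)³.
With (t - 4) = 2/3: S(14/3) = -8/3.

-2.6667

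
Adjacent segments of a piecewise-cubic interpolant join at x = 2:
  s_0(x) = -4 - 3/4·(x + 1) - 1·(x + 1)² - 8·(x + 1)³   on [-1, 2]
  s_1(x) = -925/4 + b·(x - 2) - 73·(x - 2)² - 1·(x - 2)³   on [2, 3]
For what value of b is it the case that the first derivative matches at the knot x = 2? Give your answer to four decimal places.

s_0'(x) = -3/4 - 2·(x + 1) - 24·(x + 1)², so s_0'(2) = -891/4. On the right, s_1'(2) = b, so b = -891/4.

-222.7500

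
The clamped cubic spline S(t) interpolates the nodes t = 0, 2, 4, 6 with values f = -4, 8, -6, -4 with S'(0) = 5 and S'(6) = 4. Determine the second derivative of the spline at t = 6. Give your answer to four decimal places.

With M_i denoting the second derivative at x_i, h_i = 2, 2, 2, and Δ_i = (y_(i+1) − y_i)/h_i = 6, -7, 1:
  2·M_0 + 8·M_1 + 2·M_2 = 6(Δ_1 - Δ_0) = -78
  2·M_1 + 8·M_2 + 2·M_3 = 6(Δ_2 - Δ_1) = 48
Clamped end conditions give two more equations: 2h_0·M_0 + h_0·M_1 = 6(Δ_0 - S'(0)) = 6 and h_2·M_2 + 2h_2·M_3 = 6(S'(6) - Δ_2) = 18.
Hence M_0 = 26/3, M_1 = -43/3, M_2 = 29/3, M_3 = -1/3.

-0.3333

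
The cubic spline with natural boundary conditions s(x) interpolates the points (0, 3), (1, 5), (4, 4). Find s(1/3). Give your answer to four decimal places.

3.7531

Let M_i = s''(x_i). Step sizes h_i = 1, 3; slopes of the chords Δ_i = (y_(i+1) - y_i)/h_i = 2, -1/3.
  1·M_0 + 8·M_1 + 3·M_2 = 6(Δ_1 - Δ_0) = -14
Natural end conditions: M_0 = M_2 = 0.
Solving the tridiagonal system: M_0 = 0, M_1 = -7/4, M_2 = 0.
On [0, 1], s(x) = 3 + 55/24·x + 0·x² - 7/24·x³.
With x = 1/3: s(1/3) = 304/81.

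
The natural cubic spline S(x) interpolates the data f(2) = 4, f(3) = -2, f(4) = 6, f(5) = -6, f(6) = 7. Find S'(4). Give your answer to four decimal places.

Write m_i for S''(x_i). With h_i = 1, 1, 1, 1 and divided differences Δ_i = -6, 8, -12, 13, the continuity of S' gives the tridiagonal system
  1·m_0 + 4·m_1 + 1·m_2 = 6(Δ_1 - Δ_0) = 84
  1·m_1 + 4·m_2 + 1·m_3 = 6(Δ_2 - Δ_1) = -120
  1·m_2 + 4·m_3 + 1·m_4 = 6(Δ_3 - Δ_2) = 150
Natural end conditions: m_0 = m_4 = 0.
Forward elimination and back-substitution give m_0 = 0, m_1 = 135/4, m_2 = -51, m_3 = 201/4, m_4 = 0.
On [4, 5], S'(x) = b_2 + 2c_2·(x - 4) + 3d_2·(x - 4)² with b_2 = Δ_2 - h_2(2m_2 + m_3)/6 = -27/8, c_2 = m_2/2 = -51/2, d_2 = (m_3 - m_2)/(6h_2) = 135/8. So S'(4) = -27/8.

-3.3750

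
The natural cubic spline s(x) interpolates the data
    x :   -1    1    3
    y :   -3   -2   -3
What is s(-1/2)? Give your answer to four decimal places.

-2.6328

Put σ_i = s'' at the i-th knot. Here h = (2, 2) and Δ = (1/2, -1/2), so the interior equations h_(i-1)·σ_(i-1) + 2(h_(i-1)+h_i)·σ_i + h_i·σ_(i+1) = 6(Δ_i − Δ_(i-1)) read
  2·σ_0 + 8·σ_1 + 2·σ_2 = 6(Δ_1 - Δ_0) = -6
Natural end conditions: σ_0 = σ_2 = 0.
Forward elimination and back-substitution give σ_0 = 0, σ_1 = -3/4, σ_2 = 0.
On [-1, 1], s(x) = -3 + 3/4·(x + 1) + 0·(x + 1)² - 1/16·(x + 1)³.
With (x + 1) = 1/2: s(-1/2) = -337/128.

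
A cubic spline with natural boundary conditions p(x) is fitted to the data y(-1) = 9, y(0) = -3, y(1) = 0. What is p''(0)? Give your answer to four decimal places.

22.5000

Write M_i for p''(x_i). With h_i = 1, 1 and divided differences Δ_i = -12, 3, the continuity of p' gives the tridiagonal system
  1·M_0 + 4·M_1 + 1·M_2 = 6(Δ_1 - Δ_0) = 90
Natural end conditions: M_0 = M_2 = 0.
Hence M_0 = 0, M_1 = 45/2, M_2 = 0.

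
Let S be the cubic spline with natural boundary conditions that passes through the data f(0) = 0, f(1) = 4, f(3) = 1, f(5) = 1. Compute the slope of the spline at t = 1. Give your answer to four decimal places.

Let m_i = S''(x_i). Step sizes h_i = 1, 2, 2; slopes of the chords Δ_i = (y_(i+1) - y_i)/h_i = 4, -3/2, 0.
  1·m_0 + 6·m_1 + 2·m_2 = 6(Δ_1 - Δ_0) = -33
  2·m_1 + 8·m_2 + 2·m_3 = 6(Δ_2 - Δ_1) = 9
Natural end conditions: m_0 = m_3 = 0.
Solving: m_0 = 0, m_1 = -141/22, m_2 = 30/11, m_3 = 0.
On [1, 3], S'(t) = b_1 + 2c_1·(t - 1) + 3d_1·(t - 1)² with b_1 = Δ_1 - h_1(2m_1 + m_2)/6 = 41/22, c_1 = m_1/2 = -141/44, d_1 = (m_2 - m_1)/(6h_1) = 67/88. So S'(1) = 41/22.

1.8636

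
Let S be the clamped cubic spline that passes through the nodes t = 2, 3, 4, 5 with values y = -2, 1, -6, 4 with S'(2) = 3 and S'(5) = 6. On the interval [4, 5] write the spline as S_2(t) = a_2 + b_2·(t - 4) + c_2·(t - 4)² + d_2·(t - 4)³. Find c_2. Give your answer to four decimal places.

Let M_i = S''(x_i). Step sizes h_i = 1, 1, 1; slopes of the chords Δ_i = (y_(i+1) - y_i)/h_i = 3, -7, 10.
  1·M_0 + 4·M_1 + 1·M_2 = 6(Δ_1 - Δ_0) = -60
  1·M_1 + 4·M_2 + 1·M_3 = 6(Δ_2 - Δ_1) = 102
Clamped end conditions give two more equations: 2h_0·M_0 + h_0·M_1 = 6(Δ_0 - S'(2)) = 0 and h_2·M_2 + 2h_2·M_3 = 6(S'(5) - Δ_2) = -24.
Solving: M_0 = 72/5, M_1 = -144/5, M_2 = 204/5, M_3 = -162/5.
On [4, 5], with S_2(t) = a_2 + b_2·(t - 4) + c_2·(t - 4)² + d_2·(t - 4)³: c_2 = M_2/2 = 102/5, d_2 = (M_3 - M_2)/(6h_2) = -61/5, b_2 = Δ_2 - h_2(2M_2 + M_3)/6 = 9/5.

20.4000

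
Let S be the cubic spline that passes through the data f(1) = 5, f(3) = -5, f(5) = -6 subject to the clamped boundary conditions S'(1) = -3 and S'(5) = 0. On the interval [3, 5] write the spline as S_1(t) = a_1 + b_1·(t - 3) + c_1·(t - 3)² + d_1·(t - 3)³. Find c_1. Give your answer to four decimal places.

2.6250

With M_i denoting the second derivative at x_i, h_i = 2, 2, and Δ_i = (y_(i+1) − y_i)/h_i = -5, -1/2:
  2·M_0 + 8·M_1 + 2·M_2 = 6(Δ_1 - Δ_0) = 27
Clamped end conditions give two more equations: 2h_0·M_0 + h_0·M_1 = 6(Δ_0 - S'(1)) = -12 and h_1·M_1 + 2h_1·M_2 = 6(S'(5) - Δ_1) = 3.
Forward elimination and back-substitution give M_0 = -45/8, M_1 = 21/4, M_2 = -15/8.
On [3, 5], with S_1(t) = a_1 + b_1·(t - 3) + c_1·(t - 3)² + d_1·(t - 3)³: c_1 = M_1/2 = 21/8, d_1 = (M_2 - M_1)/(6h_1) = -19/32, b_1 = Δ_1 - h_1(2M_1 + M_2)/6 = -27/8.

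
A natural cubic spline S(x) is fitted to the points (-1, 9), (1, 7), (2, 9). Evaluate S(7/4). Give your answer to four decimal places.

With σ_i denoting the second derivative at x_i, h_i = 2, 1, and Δ_i = (y_(i+1) − y_i)/h_i = -1, 2:
  2·σ_0 + 6·σ_1 + 1·σ_2 = 6(Δ_1 - Δ_0) = 18
Natural end conditions: σ_0 = σ_2 = 0.
Solving: σ_0 = 0, σ_1 = 3, σ_2 = 0.
On [1, 2], S(x) = 7 + 1·(x - 1) + 3/2·(x - 1)² - 1/2·(x - 1)³.
With (x - 1) = 3/4: S(7/4) = 1073/128.

8.3828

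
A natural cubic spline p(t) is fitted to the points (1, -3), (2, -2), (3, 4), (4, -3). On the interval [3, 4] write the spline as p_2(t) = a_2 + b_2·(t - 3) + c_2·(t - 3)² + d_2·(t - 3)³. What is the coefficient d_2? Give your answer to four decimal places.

3.8000

Write σ_i for p''(x_i). With h_i = 1, 1, 1 and divided differences Δ_i = 1, 6, -7, the continuity of p' gives the tridiagonal system
  1·σ_0 + 4·σ_1 + 1·σ_2 = 6(Δ_1 - Δ_0) = 30
  1·σ_1 + 4·σ_2 + 1·σ_3 = 6(Δ_2 - Δ_1) = -78
Natural end conditions: σ_0 = σ_3 = 0.
Hence σ_0 = 0, σ_1 = 66/5, σ_2 = -114/5, σ_3 = 0.
On [3, 4], with p_2(t) = a_2 + b_2·(t - 3) + c_2·(t - 3)² + d_2·(t - 3)³: c_2 = σ_2/2 = -57/5, d_2 = (σ_3 - σ_2)/(6h_2) = 19/5, b_2 = Δ_2 - h_2(2σ_2 + σ_3)/6 = 3/5.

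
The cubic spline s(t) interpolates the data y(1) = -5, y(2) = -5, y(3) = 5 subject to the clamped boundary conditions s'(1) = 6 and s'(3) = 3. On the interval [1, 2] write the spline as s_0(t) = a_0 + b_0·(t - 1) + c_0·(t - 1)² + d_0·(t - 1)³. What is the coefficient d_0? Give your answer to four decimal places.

11.2500

Let M_i = s''(x_i). Step sizes h_i = 1, 1; slopes of the chords Δ_i = (y_(i+1) - y_i)/h_i = 0, 10.
  1·M_0 + 4·M_1 + 1·M_2 = 6(Δ_1 - Δ_0) = 60
Clamped end conditions give two more equations: 2h_0·M_0 + h_0·M_1 = 6(Δ_0 - s'(1)) = -36 and h_1·M_1 + 2h_1·M_2 = 6(s'(3) - Δ_1) = -42.
Forward elimination and back-substitution give M_0 = -69/2, M_1 = 33, M_2 = -75/2.
On [1, 2], with s_0(t) = a_0 + b_0·(t - 1) + c_0·(t - 1)² + d_0·(t - 1)³: c_0 = M_0/2 = -69/4, d_0 = (M_1 - M_0)/(6h_0) = 45/4, b_0 = Δ_0 - h_0(2M_0 + M_1)/6 = 6.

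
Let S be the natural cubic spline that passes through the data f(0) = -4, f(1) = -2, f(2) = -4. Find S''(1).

With m_i denoting the second derivative at x_i, h_i = 1, 1, and Δ_i = (y_(i+1) − y_i)/h_i = 2, -2:
  1·m_0 + 4·m_1 + 1·m_2 = 6(Δ_1 - Δ_0) = -24
Natural end conditions: m_0 = m_2 = 0.
Solving the tridiagonal system: m_0 = 0, m_1 = -6, m_2 = 0.

-6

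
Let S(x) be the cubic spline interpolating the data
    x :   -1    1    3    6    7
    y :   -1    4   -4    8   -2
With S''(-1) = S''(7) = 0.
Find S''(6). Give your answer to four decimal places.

Put σ_i = S'' at the i-th knot. Here h = (2, 2, 3, 1) and Δ = (5/2, -4, 4, -10), so the interior equations h_(i-1)·σ_(i-1) + 2(h_(i-1)+h_i)·σ_i + h_i·σ_(i+1) = 6(Δ_i − Δ_(i-1)) read
  2·σ_0 + 8·σ_1 + 2·σ_2 = 6(Δ_1 - Δ_0) = -39
  2·σ_1 + 10·σ_2 + 3·σ_3 = 6(Δ_2 - Δ_1) = 48
  3·σ_2 + 8·σ_3 + 1·σ_4 = 6(Δ_3 - Δ_2) = -84
Natural end conditions: σ_0 = σ_4 = 0.
Solving the tridiagonal system: σ_0 = 0, σ_1 = -4041/536, σ_2 = 714/67, σ_3 = -3885/268, σ_4 = 0.

-14.4963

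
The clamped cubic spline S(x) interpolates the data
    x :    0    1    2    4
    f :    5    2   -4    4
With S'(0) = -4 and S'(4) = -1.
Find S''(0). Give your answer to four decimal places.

8.4545

With M_i denoting the second derivative at x_i, h_i = 1, 1, 2, and Δ_i = (y_(i+1) − y_i)/h_i = -3, -6, 4:
  1·M_0 + 4·M_1 + 1·M_2 = 6(Δ_1 - Δ_0) = -18
  1·M_1 + 6·M_2 + 2·M_3 = 6(Δ_2 - Δ_1) = 60
Clamped end conditions give two more equations: 2h_0·M_0 + h_0·M_1 = 6(Δ_0 - S'(0)) = 6 and h_2·M_2 + 2h_2·M_3 = 6(S'(4) - Δ_2) = -30.
Solving the tridiagonal system: M_0 = 93/11, M_1 = -120/11, M_2 = 189/11, M_3 = -177/11.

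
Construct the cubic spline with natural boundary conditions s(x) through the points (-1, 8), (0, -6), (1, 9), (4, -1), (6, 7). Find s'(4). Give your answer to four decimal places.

-3.8005

Put m_i = s'' at the i-th knot. Here h = (1, 1, 3, 2) and Δ = (-14, 15, -10/3, 4), so the interior equations h_(i-1)·m_(i-1) + 2(h_(i-1)+h_i)·m_i + h_i·m_(i+1) = 6(Δ_i − Δ_(i-1)) read
  1·m_0 + 4·m_1 + 1·m_2 = 6(Δ_1 - Δ_0) = 174
  1·m_1 + 8·m_2 + 3·m_3 = 6(Δ_2 - Δ_1) = -110
  3·m_2 + 10·m_3 + 2·m_4 = 6(Δ_3 - Δ_2) = 44
Natural end conditions: m_0 = m_4 = 0.
Forward elimination and back-substitution give m_0 = 0, m_1 = 6793/137, m_2 = -3334/137, m_3 = 1603/137, m_4 = 0.
On [4, 6], s'(x) = b_3 + 2c_3·(x - 4) + 3d_3·(x - 4)² with b_3 = Δ_3 - h_3(2m_3 + m_4)/6 = -1562/411, c_3 = m_3/2 = 1603/274, d_3 = (m_4 - m_3)/(6h_3) = -1603/1644. So s'(4) = -1562/411.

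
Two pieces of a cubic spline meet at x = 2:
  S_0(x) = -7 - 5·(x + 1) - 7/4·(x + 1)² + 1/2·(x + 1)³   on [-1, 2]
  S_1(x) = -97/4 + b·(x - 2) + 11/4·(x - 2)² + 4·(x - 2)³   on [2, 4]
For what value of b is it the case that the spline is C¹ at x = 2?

-2

S_0'(x) = -5 - 7/2·(x + 1) + 3/2·(x + 1)², so S_0'(2) = -2. On the right, S_1'(2) = b, so b = -2.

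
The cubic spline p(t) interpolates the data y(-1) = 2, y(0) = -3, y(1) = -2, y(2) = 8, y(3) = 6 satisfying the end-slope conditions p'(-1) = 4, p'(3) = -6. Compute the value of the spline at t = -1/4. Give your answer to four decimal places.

With M_i denoting the second derivative at x_i, h_i = 1, 1, 1, 1, and Δ_i = (y_(i+1) − y_i)/h_i = -5, 1, 10, -2:
  1·M_0 + 4·M_1 + 1·M_2 = 6(Δ_1 - Δ_0) = 36
  1·M_1 + 4·M_2 + 1·M_3 = 6(Δ_2 - Δ_1) = 54
  1·M_2 + 4·M_3 + 1·M_4 = 6(Δ_3 - Δ_2) = -72
Clamped end conditions give two more equations: 2h_0·M_0 + h_0·M_1 = 6(Δ_0 - p'(-1)) = -54 and h_3·M_3 + 2h_3·M_4 = 6(p'(3) - Δ_3) = -24.
Solving: M_0 = -473/14, M_1 = 95/7, M_2 = 31/2, M_3 = -151/7, M_4 = -17/14.
On [-1, 0], p(t) = 2 + 4·(t + 1) - 473/28·(t + 1)² + 221/28·(t + 1)³.
With (t + 1) = 3/4: p(-1/4) = -2101/1792.

-1.1724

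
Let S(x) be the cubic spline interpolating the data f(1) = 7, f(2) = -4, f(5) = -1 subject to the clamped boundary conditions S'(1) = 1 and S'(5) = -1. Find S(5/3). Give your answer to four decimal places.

Put m_i = S'' at the i-th knot. Here h = (1, 3) and Δ = (-11, 1), so the interior equations h_(i-1)·m_(i-1) + 2(h_(i-1)+h_i)·m_i + h_i·m_(i+1) = 6(Δ_i − Δ_(i-1)) read
  1·m_0 + 8·m_1 + 3·m_2 = 6(Δ_1 - Δ_0) = 72
Clamped end conditions give two more equations: 2h_0·m_0 + h_0·m_1 = 6(Δ_0 - S'(1)) = -72 and h_1·m_1 + 2h_1·m_2 = 6(S'(5) - Δ_1) = -12.
Hence m_0 = -91/2, m_1 = 19, m_2 = -23/2.
On [1, 2], S(x) = 7 + 1·(x - 1) - 91/4·(x - 1)² + 43/4·(x - 1)³.
With (x - 1) = 2/3: S(5/3) = 20/27.

0.7407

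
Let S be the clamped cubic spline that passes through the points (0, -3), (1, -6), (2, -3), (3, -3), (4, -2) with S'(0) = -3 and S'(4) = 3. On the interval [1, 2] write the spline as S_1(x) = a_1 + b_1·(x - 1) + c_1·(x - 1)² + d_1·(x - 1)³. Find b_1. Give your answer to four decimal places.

0.1607

Put m_i = S'' at the i-th knot. Here h = (1, 1, 1, 1) and Δ = (-3, 3, 0, 1), so the interior equations h_(i-1)·m_(i-1) + 2(h_(i-1)+h_i)·m_i + h_i·m_(i+1) = 6(Δ_i − Δ_(i-1)) read
  1·m_0 + 4·m_1 + 1·m_2 = 6(Δ_1 - Δ_0) = 36
  1·m_1 + 4·m_2 + 1·m_3 = 6(Δ_2 - Δ_1) = -18
  1·m_2 + 4·m_3 + 1·m_4 = 6(Δ_3 - Δ_2) = 6
Clamped end conditions give two more equations: 2h_0·m_0 + h_0·m_1 = 6(Δ_0 - S'(0)) = 0 and h_3·m_3 + 2h_3·m_4 = 6(S'(4) - Δ_3) = 12.
Forward elimination and back-substitution give m_0 = -177/28, m_1 = 177/14, m_2 = -33/4, m_3 = 33/14, m_4 = 135/28.
On [1, 2], with S_1(x) = a_1 + b_1·(x - 1) + c_1·(x - 1)² + d_1·(x - 1)³: c_1 = m_1/2 = 177/28, d_1 = (m_2 - m_1)/(6h_1) = -195/56, b_1 = Δ_1 - h_1(2m_1 + m_2)/6 = 9/56.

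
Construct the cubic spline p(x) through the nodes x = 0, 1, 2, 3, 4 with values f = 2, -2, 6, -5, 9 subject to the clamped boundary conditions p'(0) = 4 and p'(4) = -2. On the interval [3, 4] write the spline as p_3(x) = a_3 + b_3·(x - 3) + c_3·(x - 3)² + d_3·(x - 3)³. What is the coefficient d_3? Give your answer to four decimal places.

-26.2679

Put σ_i = p'' at the i-th knot. Here h = (1, 1, 1, 1) and Δ = (-4, 8, -11, 14), so the interior equations h_(i-1)·σ_(i-1) + 2(h_(i-1)+h_i)·σ_i + h_i·σ_(i+1) = 6(Δ_i − Δ_(i-1)) read
  1·σ_0 + 4·σ_1 + 1·σ_2 = 6(Δ_1 - Δ_0) = 72
  1·σ_1 + 4·σ_2 + 1·σ_3 = 6(Δ_2 - Δ_1) = -114
  1·σ_2 + 4·σ_3 + 1·σ_4 = 6(Δ_3 - Δ_2) = 150
Clamped end conditions give two more equations: 2h_0·σ_0 + h_0·σ_1 = 6(Δ_0 - p'(0)) = -48 and h_3·σ_3 + 2h_3·σ_4 = 6(p'(4) - Δ_3) = -96.
Forward elimination and back-substitution give σ_0 = -1287/28, σ_1 = 615/14, σ_2 = -231/4, σ_3 = 1023/14, σ_4 = -2367/28.
On [3, 4], with p_3(x) = a_3 + b_3·(x - 3) + c_3·(x - 3)² + d_3·(x - 3)³: c_3 = σ_3/2 = 1023/28, d_3 = (σ_4 - σ_3)/(6h_3) = -1471/56, b_3 = Δ_3 - h_3(2σ_3 + σ_4)/6 = 209/56.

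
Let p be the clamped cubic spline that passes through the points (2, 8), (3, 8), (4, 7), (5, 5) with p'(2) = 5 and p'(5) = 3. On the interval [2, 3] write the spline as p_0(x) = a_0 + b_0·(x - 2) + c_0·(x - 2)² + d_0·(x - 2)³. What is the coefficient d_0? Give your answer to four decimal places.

3.6667

Write σ_i for p''(x_i). With h_i = 1, 1, 1 and divided differences Δ_i = 0, -1, -2, the continuity of p' gives the tridiagonal system
  1·σ_0 + 4·σ_1 + 1·σ_2 = 6(Δ_1 - Δ_0) = -6
  1·σ_1 + 4·σ_2 + 1·σ_3 = 6(Δ_2 - Δ_1) = -6
Clamped end conditions give two more equations: 2h_0·σ_0 + h_0·σ_1 = 6(Δ_0 - p'(2)) = -30 and h_2·σ_2 + 2h_2·σ_3 = 6(p'(5) - Δ_2) = 30.
Solving: σ_0 = -52/3, σ_1 = 14/3, σ_2 = -22/3, σ_3 = 56/3.
On [2, 3], with p_0(x) = a_0 + b_0·(x - 2) + c_0·(x - 2)² + d_0·(x - 2)³: c_0 = σ_0/2 = -26/3, d_0 = (σ_1 - σ_0)/(6h_0) = 11/3, b_0 = Δ_0 - h_0(2σ_0 + σ_1)/6 = 5.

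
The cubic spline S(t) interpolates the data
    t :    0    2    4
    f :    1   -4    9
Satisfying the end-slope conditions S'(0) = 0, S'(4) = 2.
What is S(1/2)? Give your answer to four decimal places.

With M_i denoting the second derivative at x_i, h_i = 2, 2, and Δ_i = (y_(i+1) − y_i)/h_i = -5/2, 13/2:
  2·M_0 + 8·M_1 + 2·M_2 = 6(Δ_1 - Δ_0) = 54
Clamped end conditions give two more equations: 2h_0·M_0 + h_0·M_1 = 6(Δ_0 - S'(0)) = -15 and h_1·M_1 + 2h_1·M_2 = 6(S'(4) - Δ_1) = -27.
Hence M_0 = -10, M_1 = 25/2, M_2 = -13.
On [0, 2], S(t) = 1 + 0·t - 5·t² + 15/8·t³.
With t = 1/2: S(1/2) = -1/64.

-0.0156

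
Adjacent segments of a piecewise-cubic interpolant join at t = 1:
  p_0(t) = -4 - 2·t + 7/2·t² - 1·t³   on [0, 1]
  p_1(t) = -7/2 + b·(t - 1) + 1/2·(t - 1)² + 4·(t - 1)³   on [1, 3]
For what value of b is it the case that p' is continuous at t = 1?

2

p_0'(t) = -2 + 7·t - 3·t², so p_0'(1) = 2. On the right, p_1'(1) = b, so b = 2.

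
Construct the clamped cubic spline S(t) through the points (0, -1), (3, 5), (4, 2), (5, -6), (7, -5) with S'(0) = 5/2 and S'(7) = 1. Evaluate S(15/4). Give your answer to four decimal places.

3.3954

With M_i denoting the second derivative at x_i, h_i = 3, 1, 1, 2, and Δ_i = (y_(i+1) − y_i)/h_i = 2, -3, -8, 1/2:
  3·M_0 + 8·M_1 + 1·M_2 = 6(Δ_1 - Δ_0) = -30
  1·M_1 + 4·M_2 + 1·M_3 = 6(Δ_2 - Δ_1) = -30
  1·M_2 + 6·M_3 + 2·M_4 = 6(Δ_3 - Δ_2) = 51
Clamped end conditions give two more equations: 2h_0·M_0 + h_0·M_1 = 6(Δ_0 - S'(0)) = -3 and h_3·M_3 + 2h_3·M_4 = 6(S'(7) - Δ_3) = 3.
Hence M_0 = 149/158, M_1 = -228/79, M_2 = -1539/158, M_3 = 936/79, M_4 = -1635/316.
On [3, 4], S(t) = 5 - 131/316·(t - 3) - 114/79·(t - 3)² - 361/316·(t - 3)³.
With (t - 3) = 3/4: S(15/4) = 68669/20224.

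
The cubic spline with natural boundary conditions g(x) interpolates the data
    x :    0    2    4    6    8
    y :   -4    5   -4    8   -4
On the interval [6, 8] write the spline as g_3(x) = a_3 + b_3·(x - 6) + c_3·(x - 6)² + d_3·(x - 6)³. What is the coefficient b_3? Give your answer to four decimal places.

Write M_i for g''(x_i). With h_i = 2, 2, 2, 2 and divided differences Δ_i = 9/2, -9/2, 6, -6, the continuity of g' gives the tridiagonal system
  2·M_0 + 8·M_1 + 2·M_2 = 6(Δ_1 - Δ_0) = -54
  2·M_1 + 8·M_2 + 2·M_3 = 6(Δ_2 - Δ_1) = 63
  2·M_2 + 8·M_3 + 2·M_4 = 6(Δ_3 - Δ_2) = -72
Natural end conditions: M_0 = M_4 = 0.
Solving the tridiagonal system: M_0 = 0, M_1 = -81/8, M_2 = 27/2, M_3 = -99/8, M_4 = 0.
On [6, 8], with g_3(x) = a_3 + b_3·(x - 6) + c_3·(x - 6)² + d_3·(x - 6)³: c_3 = M_3/2 = -99/16, d_3 = (M_4 - M_3)/(6h_3) = 33/32, b_3 = Δ_3 - h_3(2M_3 + M_4)/6 = 9/4.

2.2500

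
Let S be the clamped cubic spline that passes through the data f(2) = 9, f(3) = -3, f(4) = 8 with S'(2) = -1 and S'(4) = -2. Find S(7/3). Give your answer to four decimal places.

Let M_i = S''(x_i). Step sizes h_i = 1, 1; slopes of the chords Δ_i = (y_(i+1) - y_i)/h_i = -12, 11.
  1·M_0 + 4·M_1 + 1·M_2 = 6(Δ_1 - Δ_0) = 138
Clamped end conditions give two more equations: 2h_0·M_0 + h_0·M_1 = 6(Δ_0 - S'(2)) = -66 and h_1·M_1 + 2h_1·M_2 = 6(S'(4) - Δ_1) = -78.
Hence M_0 = -68, M_1 = 70, M_2 = -74.
On [2, 3], S(x) = 9 - 1·(x - 2) - 34·(x - 2)² + 23·(x - 2)³.
With (x - 2) = 1/3: S(7/3) = 155/27.

5.7407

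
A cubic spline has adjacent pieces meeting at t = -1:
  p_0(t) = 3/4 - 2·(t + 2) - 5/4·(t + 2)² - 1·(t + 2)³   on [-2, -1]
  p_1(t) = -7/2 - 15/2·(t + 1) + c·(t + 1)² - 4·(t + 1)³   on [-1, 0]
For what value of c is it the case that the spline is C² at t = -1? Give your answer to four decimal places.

-4.2500

p_0''(t) = -5/2 - 6·(t + 2), so p_0''(-1) = -17/2. On the right, p_1''(-1) = 2c, so c = -17/4.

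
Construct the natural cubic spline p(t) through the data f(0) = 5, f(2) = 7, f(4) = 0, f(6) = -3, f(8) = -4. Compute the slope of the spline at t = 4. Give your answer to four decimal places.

Write m_i for p''(x_i). With h_i = 2, 2, 2, 2 and divided differences Δ_i = 1, -7/2, -3/2, -1/2, the continuity of p' gives the tridiagonal system
  2·m_0 + 8·m_1 + 2·m_2 = 6(Δ_1 - Δ_0) = -27
  2·m_1 + 8·m_2 + 2·m_3 = 6(Δ_2 - Δ_1) = 12
  2·m_2 + 8·m_3 + 2·m_4 = 6(Δ_3 - Δ_2) = 6
Natural end conditions: m_0 = m_4 = 0.
Solving the tridiagonal system: m_0 = 0, m_1 = -447/112, m_2 = 69/28, m_3 = 15/112, m_4 = 0.
On [4, 6], p'(t) = b_2 + 2c_2·(t - 4) + 3d_2·(t - 4)² with b_2 = Δ_2 - h_2(2m_2 + m_3)/6 = -51/16, c_2 = m_2/2 = 69/56, d_2 = (m_3 - m_2)/(6h_2) = -87/448. So p'(4) = -51/16.

-3.1875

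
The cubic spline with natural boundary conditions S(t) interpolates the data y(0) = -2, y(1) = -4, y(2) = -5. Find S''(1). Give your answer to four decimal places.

With m_i denoting the second derivative at x_i, h_i = 1, 1, and Δ_i = (y_(i+1) − y_i)/h_i = -2, -1:
  1·m_0 + 4·m_1 + 1·m_2 = 6(Δ_1 - Δ_0) = 6
Natural end conditions: m_0 = m_2 = 0.
Solving the tridiagonal system: m_0 = 0, m_1 = 3/2, m_2 = 0.

1.5000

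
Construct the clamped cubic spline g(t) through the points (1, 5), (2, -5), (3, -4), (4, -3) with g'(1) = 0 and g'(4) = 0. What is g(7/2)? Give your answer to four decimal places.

With M_i denoting the second derivative at x_i, h_i = 1, 1, 1, and Δ_i = (y_(i+1) − y_i)/h_i = -10, 1, 1:
  1·M_0 + 4·M_1 + 1·M_2 = 6(Δ_1 - Δ_0) = 66
  1·M_1 + 4·M_2 + 1·M_3 = 6(Δ_2 - Δ_1) = 0
Clamped end conditions give two more equations: 2h_0·M_0 + h_0·M_1 = 6(Δ_0 - g'(1)) = -60 and h_2·M_2 + 2h_2·M_3 = 6(g'(4) - Δ_2) = -6.
Solving: M_0 = -224/5, M_1 = 148/5, M_2 = -38/5, M_3 = 4/5.
On [3, 4], g(t) = -4 + 17/5·(t - 3) - 19/5·(t - 3)² + 7/5·(t - 3)³.
With (t - 3) = 1/2: g(7/2) = -123/40.

-3.0750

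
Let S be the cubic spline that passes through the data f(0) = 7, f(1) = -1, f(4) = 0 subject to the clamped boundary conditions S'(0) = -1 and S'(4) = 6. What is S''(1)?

9

Write M_i for S''(x_i). With h_i = 1, 3 and divided differences Δ_i = -8, 1/3, the continuity of S' gives the tridiagonal system
  1·M_0 + 8·M_1 + 3·M_2 = 6(Δ_1 - Δ_0) = 50
Clamped end conditions give two more equations: 2h_0·M_0 + h_0·M_1 = 6(Δ_0 - S'(0)) = -42 and h_1·M_1 + 2h_1·M_2 = 6(S'(4) - Δ_1) = 34.
Solving the tridiagonal system: M_0 = -51/2, M_1 = 9, M_2 = 7/6.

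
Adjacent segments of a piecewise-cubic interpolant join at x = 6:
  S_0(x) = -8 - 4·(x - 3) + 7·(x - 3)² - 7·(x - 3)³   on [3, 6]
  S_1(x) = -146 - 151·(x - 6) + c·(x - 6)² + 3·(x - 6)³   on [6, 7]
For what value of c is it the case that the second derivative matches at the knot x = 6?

S_0''(x) = 14 - 42·(x - 3), so S_0''(6) = -112. On the right, S_1''(6) = 2c, so c = -56.

-56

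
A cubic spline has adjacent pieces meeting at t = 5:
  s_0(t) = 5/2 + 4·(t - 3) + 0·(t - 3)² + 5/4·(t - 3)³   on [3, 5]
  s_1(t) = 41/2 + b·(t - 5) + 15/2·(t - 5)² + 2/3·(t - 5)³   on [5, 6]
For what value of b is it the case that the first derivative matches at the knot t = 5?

s_0'(t) = 4 + 0·(t - 3) + 15/4·(t - 3)², so s_0'(5) = 19. On the right, s_1'(5) = b, so b = 19.

19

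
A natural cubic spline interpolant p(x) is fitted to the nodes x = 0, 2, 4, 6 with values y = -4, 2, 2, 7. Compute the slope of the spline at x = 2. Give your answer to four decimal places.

1.0667

Put σ_i = p'' at the i-th knot. Here h = (2, 2, 2) and Δ = (3, 0, 5/2), so the interior equations h_(i-1)·σ_(i-1) + 2(h_(i-1)+h_i)·σ_i + h_i·σ_(i+1) = 6(Δ_i − Δ_(i-1)) read
  2·σ_0 + 8·σ_1 + 2·σ_2 = 6(Δ_1 - Δ_0) = -18
  2·σ_1 + 8·σ_2 + 2·σ_3 = 6(Δ_2 - Δ_1) = 15
Natural end conditions: σ_0 = σ_3 = 0.
Hence σ_0 = 0, σ_1 = -29/10, σ_2 = 13/5, σ_3 = 0.
On [2, 4], p'(x) = b_1 + 2c_1·(x - 2) + 3d_1·(x - 2)² with b_1 = Δ_1 - h_1(2σ_1 + σ_2)/6 = 16/15, c_1 = σ_1/2 = -29/20, d_1 = (σ_2 - σ_1)/(6h_1) = 11/24. So p'(2) = 16/15.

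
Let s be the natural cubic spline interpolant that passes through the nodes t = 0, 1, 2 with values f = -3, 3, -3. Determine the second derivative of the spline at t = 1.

-18

With m_i denoting the second derivative at x_i, h_i = 1, 1, and Δ_i = (y_(i+1) − y_i)/h_i = 6, -6:
  1·m_0 + 4·m_1 + 1·m_2 = 6(Δ_1 - Δ_0) = -72
Natural end conditions: m_0 = m_2 = 0.
Solving: m_0 = 0, m_1 = -18, m_2 = 0.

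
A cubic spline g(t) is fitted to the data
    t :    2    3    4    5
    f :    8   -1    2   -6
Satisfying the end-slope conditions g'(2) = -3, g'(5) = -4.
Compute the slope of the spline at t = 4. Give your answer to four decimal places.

Let σ_i = g''(x_i). Step sizes h_i = 1, 1, 1; slopes of the chords Δ_i = (y_(i+1) - y_i)/h_i = -9, 3, -8.
  1·σ_0 + 4·σ_1 + 1·σ_2 = 6(Δ_1 - Δ_0) = 72
  1·σ_1 + 4·σ_2 + 1·σ_3 = 6(Δ_2 - Δ_1) = -66
Clamped end conditions give two more equations: 2h_0·σ_0 + h_0·σ_1 = 6(Δ_0 - g'(2)) = -36 and h_2·σ_2 + 2h_2·σ_3 = 6(g'(5) - Δ_2) = 24.
Hence σ_0 = -532/15, σ_1 = 524/15, σ_2 = -484/15, σ_3 = 422/15.
On [4, 5], g'(t) = b_2 + 2c_2·(t - 4) + 3d_2·(t - 4)² with b_2 = Δ_2 - h_2(2σ_2 + σ_3)/6 = -29/15, c_2 = σ_2/2 = -242/15, d_2 = (σ_3 - σ_2)/(6h_2) = 151/15. So g'(4) = -29/15.

-1.9333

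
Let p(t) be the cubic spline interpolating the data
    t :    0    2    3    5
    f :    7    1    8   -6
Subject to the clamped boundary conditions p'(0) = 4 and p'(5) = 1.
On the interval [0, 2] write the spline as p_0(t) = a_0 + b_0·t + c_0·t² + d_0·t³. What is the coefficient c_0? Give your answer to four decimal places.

Let σ_i = p''(x_i). Step sizes h_i = 2, 1, 2; slopes of the chords Δ_i = (y_(i+1) - y_i)/h_i = -3, 7, -7.
  2·σ_0 + 6·σ_1 + 1·σ_2 = 6(Δ_1 - Δ_0) = 60
  1·σ_1 + 6·σ_2 + 2·σ_3 = 6(Δ_2 - Δ_1) = -84
Clamped end conditions give two more equations: 2h_0·σ_0 + h_0·σ_1 = 6(Δ_0 - p'(0)) = -42 and h_2·σ_2 + 2h_2·σ_3 = 6(p'(5) - Δ_2) = 48.
Hence σ_0 = -339/16, σ_1 = 171/8, σ_2 = -207/8, σ_3 = 399/16.
On [0, 2], with p_0(t) = a_0 + b_0·t + c_0·t² + d_0·t³: c_0 = σ_0/2 = -339/32, d_0 = (σ_1 - σ_0)/(6h_0) = 227/64, b_0 = Δ_0 - h_0(2σ_0 + σ_1)/6 = 4.

-10.5938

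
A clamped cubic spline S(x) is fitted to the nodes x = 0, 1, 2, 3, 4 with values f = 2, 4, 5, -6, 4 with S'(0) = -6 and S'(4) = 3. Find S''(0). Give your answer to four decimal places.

23.8929

Write m_i for S''(x_i). With h_i = 1, 1, 1, 1 and divided differences Δ_i = 2, 1, -11, 10, the continuity of S' gives the tridiagonal system
  1·m_0 + 4·m_1 + 1·m_2 = 6(Δ_1 - Δ_0) = -6
  1·m_1 + 4·m_2 + 1·m_3 = 6(Δ_2 - Δ_1) = -72
  1·m_2 + 4·m_3 + 1·m_4 = 6(Δ_3 - Δ_2) = 126
Clamped end conditions give two more equations: 2h_0·m_0 + h_0·m_1 = 6(Δ_0 - S'(0)) = 48 and h_3·m_3 + 2h_3·m_4 = 6(S'(4) - Δ_3) = -42.
Forward elimination and back-substitution give m_0 = 669/28, m_1 = 3/14, m_2 = -123/4, m_3 = 711/14, m_4 = -1299/28.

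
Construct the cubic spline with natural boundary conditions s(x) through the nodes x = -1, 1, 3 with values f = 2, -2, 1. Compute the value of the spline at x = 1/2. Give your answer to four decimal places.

-1.5742

Let σ_i = s''(x_i). Step sizes h_i = 2, 2; slopes of the chords Δ_i = (y_(i+1) - y_i)/h_i = -2, 3/2.
  2·σ_0 + 8·σ_1 + 2·σ_2 = 6(Δ_1 - Δ_0) = 21
Natural end conditions: σ_0 = σ_2 = 0.
Solving the tridiagonal system: σ_0 = 0, σ_1 = 21/8, σ_2 = 0.
On [-1, 1], s(x) = 2 - 23/8·(x + 1) + 0·(x + 1)² + 7/32·(x + 1)³.
With (x + 1) = 3/2: s(1/2) = -403/256.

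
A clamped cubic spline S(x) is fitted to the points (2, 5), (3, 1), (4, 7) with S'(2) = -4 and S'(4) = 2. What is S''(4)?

-24

Put σ_i = S'' at the i-th knot. Here h = (1, 1) and Δ = (-4, 6), so the interior equations h_(i-1)·σ_(i-1) + 2(h_(i-1)+h_i)·σ_i + h_i·σ_(i+1) = 6(Δ_i − Δ_(i-1)) read
  1·σ_0 + 4·σ_1 + 1·σ_2 = 6(Δ_1 - Δ_0) = 60
Clamped end conditions give two more equations: 2h_0·σ_0 + h_0·σ_1 = 6(Δ_0 - S'(2)) = 0 and h_1·σ_1 + 2h_1·σ_2 = 6(S'(4) - Δ_1) = -24.
Solving the tridiagonal system: σ_0 = -12, σ_1 = 24, σ_2 = -24.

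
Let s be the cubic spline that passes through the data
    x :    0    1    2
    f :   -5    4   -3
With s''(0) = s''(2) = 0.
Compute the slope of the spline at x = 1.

1

Write M_i for s''(x_i). With h_i = 1, 1 and divided differences Δ_i = 9, -7, the continuity of s' gives the tridiagonal system
  1·M_0 + 4·M_1 + 1·M_2 = 6(Δ_1 - Δ_0) = -96
Natural end conditions: M_0 = M_2 = 0.
Forward elimination and back-substitution give M_0 = 0, M_1 = -24, M_2 = 0.
On [1, 2], s'(x) = b_1 + 2c_1·(x - 1) + 3d_1·(x - 1)² with b_1 = Δ_1 - h_1(2M_1 + M_2)/6 = 1, c_1 = M_1/2 = -12, d_1 = (M_2 - M_1)/(6h_1) = 4. So s'(1) = 1.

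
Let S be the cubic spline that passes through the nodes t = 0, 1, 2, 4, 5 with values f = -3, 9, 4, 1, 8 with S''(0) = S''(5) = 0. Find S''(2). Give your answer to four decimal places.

5.8033

Let M_i = S''(x_i). Step sizes h_i = 1, 1, 2, 1; slopes of the chords Δ_i = (y_(i+1) - y_i)/h_i = 12, -5, -3/2, 7.
  1·M_0 + 4·M_1 + 1·M_2 = 6(Δ_1 - Δ_0) = -102
  1·M_1 + 6·M_2 + 2·M_3 = 6(Δ_2 - Δ_1) = 21
  2·M_2 + 6·M_3 + 1·M_4 = 6(Δ_3 - Δ_2) = 51
Natural end conditions: M_0 = M_4 = 0.
Solving: M_0 = 0, M_1 = -1644/61, M_2 = 354/61, M_3 = 801/122, M_4 = 0.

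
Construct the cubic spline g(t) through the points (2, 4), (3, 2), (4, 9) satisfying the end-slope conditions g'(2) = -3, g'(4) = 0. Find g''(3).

Write M_i for g''(x_i). With h_i = 1, 1 and divided differences Δ_i = -2, 7, the continuity of g' gives the tridiagonal system
  1·M_0 + 4·M_1 + 1·M_2 = 6(Δ_1 - Δ_0) = 54
Clamped end conditions give two more equations: 2h_0·M_0 + h_0·M_1 = 6(Δ_0 - g'(2)) = 6 and h_1·M_1 + 2h_1·M_2 = 6(g'(4) - Δ_1) = -42.
Forward elimination and back-substitution give M_0 = -9, M_1 = 24, M_2 = -33.

24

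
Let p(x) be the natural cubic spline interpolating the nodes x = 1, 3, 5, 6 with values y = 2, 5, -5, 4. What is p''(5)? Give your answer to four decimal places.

Let M_i = p''(x_i). Step sizes h_i = 2, 2, 1; slopes of the chords Δ_i = (y_(i+1) - y_i)/h_i = 3/2, -5, 9.
  2·M_0 + 8·M_1 + 2·M_2 = 6(Δ_1 - Δ_0) = -39
  2·M_1 + 6·M_2 + 1·M_3 = 6(Δ_2 - Δ_1) = 84
Natural end conditions: M_0 = M_3 = 0.
Forward elimination and back-substitution give M_0 = 0, M_1 = -201/22, M_2 = 375/22, M_3 = 0.

17.0455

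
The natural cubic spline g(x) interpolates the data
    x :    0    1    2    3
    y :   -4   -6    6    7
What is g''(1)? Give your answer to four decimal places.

26.8000

Write m_i for g''(x_i). With h_i = 1, 1, 1 and divided differences Δ_i = -2, 12, 1, the continuity of g' gives the tridiagonal system
  1·m_0 + 4·m_1 + 1·m_2 = 6(Δ_1 - Δ_0) = 84
  1·m_1 + 4·m_2 + 1·m_3 = 6(Δ_2 - Δ_1) = -66
Natural end conditions: m_0 = m_3 = 0.
Solving: m_0 = 0, m_1 = 134/5, m_2 = -116/5, m_3 = 0.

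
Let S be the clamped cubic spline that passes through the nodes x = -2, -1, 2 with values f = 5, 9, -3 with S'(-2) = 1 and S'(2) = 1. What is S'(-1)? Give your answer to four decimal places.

2.5000

With M_i denoting the second derivative at x_i, h_i = 1, 3, and Δ_i = (y_(i+1) − y_i)/h_i = 4, -4:
  1·M_0 + 8·M_1 + 3·M_2 = 6(Δ_1 - Δ_0) = -48
Clamped end conditions give two more equations: 2h_0·M_0 + h_0·M_1 = 6(Δ_0 - S'(-2)) = 18 and h_1·M_1 + 2h_1·M_2 = 6(S'(2) - Δ_1) = 30.
Forward elimination and back-substitution give M_0 = 15, M_1 = -12, M_2 = 11.
On [-1, 2], S'(x) = b_1 + 2c_1·(x + 1) + 3d_1·(x + 1)² with b_1 = Δ_1 - h_1(2M_1 + M_2)/6 = 5/2, c_1 = M_1/2 = -6, d_1 = (M_2 - M_1)/(6h_1) = 23/18. So S'(-1) = 5/2.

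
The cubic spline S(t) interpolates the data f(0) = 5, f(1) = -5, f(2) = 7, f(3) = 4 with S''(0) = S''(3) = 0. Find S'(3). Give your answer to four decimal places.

-8.4667

Write M_i for S''(x_i). With h_i = 1, 1, 1 and divided differences Δ_i = -10, 12, -3, the continuity of S' gives the tridiagonal system
  1·M_0 + 4·M_1 + 1·M_2 = 6(Δ_1 - Δ_0) = 132
  1·M_1 + 4·M_2 + 1·M_3 = 6(Δ_2 - Δ_1) = -90
Natural end conditions: M_0 = M_3 = 0.
Forward elimination and back-substitution give M_0 = 0, M_1 = 206/5, M_2 = -164/5, M_3 = 0.
On [2, 3], S'(t) = b_2 + 2c_2·(t - 2) + 3d_2·(t - 2)² with b_2 = Δ_2 - h_2(2M_2 + M_3)/6 = 119/15, c_2 = M_2/2 = -82/5, d_2 = (M_3 - M_2)/(6h_2) = 82/15. So S'(3) = -127/15.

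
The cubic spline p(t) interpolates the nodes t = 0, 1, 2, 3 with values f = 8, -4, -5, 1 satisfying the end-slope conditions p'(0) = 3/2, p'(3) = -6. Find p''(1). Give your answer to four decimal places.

26.2000

With M_i denoting the second derivative at x_i, h_i = 1, 1, 1, and Δ_i = (y_(i+1) − y_i)/h_i = -12, -1, 6:
  1·M_0 + 4·M_1 + 1·M_2 = 6(Δ_1 - Δ_0) = 66
  1·M_1 + 4·M_2 + 1·M_3 = 6(Δ_2 - Δ_1) = 42
Clamped end conditions give two more equations: 2h_0·M_0 + h_0·M_1 = 6(Δ_0 - p'(0)) = -81 and h_2·M_2 + 2h_2·M_3 = 6(p'(3) - Δ_2) = -72.
Hence M_0 = -268/5, M_1 = 131/5, M_2 = 74/5, M_3 = -217/5.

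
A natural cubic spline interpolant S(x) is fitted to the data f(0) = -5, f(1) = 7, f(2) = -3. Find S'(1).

1

Let M_i = S''(x_i). Step sizes h_i = 1, 1; slopes of the chords Δ_i = (y_(i+1) - y_i)/h_i = 12, -10.
  1·M_0 + 4·M_1 + 1·M_2 = 6(Δ_1 - Δ_0) = -132
Natural end conditions: M_0 = M_2 = 0.
Hence M_0 = 0, M_1 = -33, M_2 = 0.
On [1, 2], S'(x) = b_1 + 2c_1·(x - 1) + 3d_1·(x - 1)² with b_1 = Δ_1 - h_1(2M_1 + M_2)/6 = 1, c_1 = M_1/2 = -33/2, d_1 = (M_2 - M_1)/(6h_1) = 11/2. So S'(1) = 1.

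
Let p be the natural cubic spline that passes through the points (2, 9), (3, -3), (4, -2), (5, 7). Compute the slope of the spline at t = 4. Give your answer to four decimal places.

Let m_i = p''(x_i). Step sizes h_i = 1, 1, 1; slopes of the chords Δ_i = (y_(i+1) - y_i)/h_i = -12, 1, 9.
  1·m_0 + 4·m_1 + 1·m_2 = 6(Δ_1 - Δ_0) = 78
  1·m_1 + 4·m_2 + 1·m_3 = 6(Δ_2 - Δ_1) = 48
Natural end conditions: m_0 = m_3 = 0.
Hence m_0 = 0, m_1 = 88/5, m_2 = 38/5, m_3 = 0.
On [4, 5], p'(t) = b_2 + 2c_2·(t - 4) + 3d_2·(t - 4)² with b_2 = Δ_2 - h_2(2m_2 + m_3)/6 = 97/15, c_2 = m_2/2 = 19/5, d_2 = (m_3 - m_2)/(6h_2) = -19/15. So p'(4) = 97/15.

6.4667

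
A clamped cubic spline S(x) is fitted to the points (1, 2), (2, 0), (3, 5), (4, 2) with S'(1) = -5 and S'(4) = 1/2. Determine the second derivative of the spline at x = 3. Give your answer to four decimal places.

With M_i denoting the second derivative at x_i, h_i = 1, 1, 1, and Δ_i = (y_(i+1) − y_i)/h_i = -2, 5, -3:
  1·M_0 + 4·M_1 + 1·M_2 = 6(Δ_1 - Δ_0) = 42
  1·M_1 + 4·M_2 + 1·M_3 = 6(Δ_2 - Δ_1) = -48
Clamped end conditions give two more equations: 2h_0·M_0 + h_0·M_1 = 6(Δ_0 - S'(1)) = 18 and h_2·M_2 + 2h_2·M_3 = 6(S'(4) - Δ_2) = 21.
Forward elimination and back-substitution give M_0 = 19/15, M_1 = 232/15, M_2 = -317/15, M_3 = 316/15.

-21.1333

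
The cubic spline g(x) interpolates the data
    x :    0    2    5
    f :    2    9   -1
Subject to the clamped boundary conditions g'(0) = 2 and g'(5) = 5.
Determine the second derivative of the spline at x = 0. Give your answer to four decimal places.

Put m_i = g'' at the i-th knot. Here h = (2, 3) and Δ = (7/2, -10/3), so the interior equations h_(i-1)·m_(i-1) + 2(h_(i-1)+h_i)·m_i + h_i·m_(i+1) = 6(Δ_i − Δ_(i-1)) read
  2·m_0 + 10·m_1 + 3·m_2 = 6(Δ_1 - Δ_0) = -41
Clamped end conditions give two more equations: 2h_0·m_0 + h_0·m_1 = 6(Δ_0 - g'(0)) = 9 and h_1·m_1 + 2h_1·m_2 = 6(g'(5) - Δ_1) = 50.
Forward elimination and back-substitution give m_0 = 139/20, m_1 = -47/5, m_2 = 391/30.

6.9500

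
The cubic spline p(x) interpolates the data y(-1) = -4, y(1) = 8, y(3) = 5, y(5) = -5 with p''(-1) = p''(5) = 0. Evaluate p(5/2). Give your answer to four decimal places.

Let M_i = p''(x_i). Step sizes h_i = 2, 2, 2; slopes of the chords Δ_i = (y_(i+1) - y_i)/h_i = 6, -3/2, -5.
  2·M_0 + 8·M_1 + 2·M_2 = 6(Δ_1 - Δ_0) = -45
  2·M_1 + 8·M_2 + 2·M_3 = 6(Δ_2 - Δ_1) = -21
Natural end conditions: M_0 = M_3 = 0.
Hence M_0 = 0, M_1 = -53/10, M_2 = -13/10, M_3 = 0.
On [1, 3], p(x) = 8 + 37/15·(x - 1) - 53/20·(x - 1)² + 1/3·(x - 1)³.
With (x - 1) = 3/2: p(5/2) = 549/80.

6.8625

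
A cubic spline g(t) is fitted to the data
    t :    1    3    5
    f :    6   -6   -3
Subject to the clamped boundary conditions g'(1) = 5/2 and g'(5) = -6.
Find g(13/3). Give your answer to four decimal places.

With m_i denoting the second derivative at x_i, h_i = 2, 2, and Δ_i = (y_(i+1) − y_i)/h_i = -6, 3/2:
  2·m_0 + 8·m_1 + 2·m_2 = 6(Δ_1 - Δ_0) = 45
Clamped end conditions give two more equations: 2h_0·m_0 + h_0·m_1 = 6(Δ_0 - g'(1)) = -51 and h_1·m_1 + 2h_1·m_2 = 6(g'(5) - Δ_1) = -45.
Solving: m_0 = -41/2, m_1 = 31/2, m_2 = -19.
On [3, 5], g(t) = -6 - 5/2·(t - 3) + 31/4·(t - 3)² - 23/8·(t - 3)³.
With (t - 3) = 4/3: g(13/3) = -64/27.

-2.3704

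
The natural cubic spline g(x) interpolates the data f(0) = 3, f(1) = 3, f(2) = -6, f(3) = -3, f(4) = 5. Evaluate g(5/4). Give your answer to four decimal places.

0.9224

Write M_i for g''(x_i). With h_i = 1, 1, 1, 1 and divided differences Δ_i = 0, -9, 3, 8, the continuity of g' gives the tridiagonal system
  1·M_0 + 4·M_1 + 1·M_2 = 6(Δ_1 - Δ_0) = -54
  1·M_1 + 4·M_2 + 1·M_3 = 6(Δ_2 - Δ_1) = 72
  1·M_2 + 4·M_3 + 1·M_4 = 6(Δ_3 - Δ_2) = 30
Natural end conditions: M_0 = M_4 = 0.
Solving: M_0 = 0, M_1 = -267/14, M_2 = 156/7, M_3 = 27/14, M_4 = 0.
On [1, 2], g(x) = 3 - 89/14·(x - 1) - 267/28·(x - 1)² + 193/28·(x - 1)³.
With (x - 1) = 1/4: g(5/4) = 1653/1792.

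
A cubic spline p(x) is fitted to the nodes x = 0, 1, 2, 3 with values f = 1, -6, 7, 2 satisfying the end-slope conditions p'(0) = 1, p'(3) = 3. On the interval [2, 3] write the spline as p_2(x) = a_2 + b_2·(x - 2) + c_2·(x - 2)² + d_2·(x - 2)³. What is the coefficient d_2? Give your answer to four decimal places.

Put σ_i = p'' at the i-th knot. Here h = (1, 1, 1) and Δ = (-7, 13, -5), so the interior equations h_(i-1)·σ_(i-1) + 2(h_(i-1)+h_i)·σ_i + h_i·σ_(i+1) = 6(Δ_i − Δ_(i-1)) read
  1·σ_0 + 4·σ_1 + 1·σ_2 = 6(Δ_1 - Δ_0) = 120
  1·σ_1 + 4·σ_2 + 1·σ_3 = 6(Δ_2 - Δ_1) = -108
Clamped end conditions give two more equations: 2h_0·σ_0 + h_0·σ_1 = 6(Δ_0 - p'(0)) = -48 and h_2·σ_2 + 2h_2·σ_3 = 6(p'(3) - Δ_2) = 48.
Hence σ_0 = -784/15, σ_1 = 848/15, σ_2 = -808/15, σ_3 = 764/15.
On [2, 3], with p_2(x) = a_2 + b_2·(x - 2) + c_2·(x - 2)² + d_2·(x - 2)³: c_2 = σ_2/2 = -404/15, d_2 = (σ_3 - σ_2)/(6h_2) = 262/15, b_2 = Δ_2 - h_2(2σ_2 + σ_3)/6 = 67/15.

17.4667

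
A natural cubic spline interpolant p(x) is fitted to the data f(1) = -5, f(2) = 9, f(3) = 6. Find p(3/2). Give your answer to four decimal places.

3.5938

Write σ_i for p''(x_i). With h_i = 1, 1 and divided differences Δ_i = 14, -3, the continuity of p' gives the tridiagonal system
  1·σ_0 + 4·σ_1 + 1·σ_2 = 6(Δ_1 - Δ_0) = -102
Natural end conditions: σ_0 = σ_2 = 0.
Hence σ_0 = 0, σ_1 = -51/2, σ_2 = 0.
On [1, 2], p(x) = -5 + 73/4·(x - 1) + 0·(x - 1)² - 17/4·(x - 1)³.
With (x - 1) = 1/2: p(3/2) = 115/32.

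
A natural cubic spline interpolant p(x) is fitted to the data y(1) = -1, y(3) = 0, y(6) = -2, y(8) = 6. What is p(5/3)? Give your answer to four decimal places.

-0.3324

Let m_i = p''(x_i). Step sizes h_i = 2, 3, 2; slopes of the chords Δ_i = (y_(i+1) - y_i)/h_i = 1/2, -2/3, 4.
  2·m_0 + 10·m_1 + 3·m_2 = 6(Δ_1 - Δ_0) = -7
  3·m_1 + 10·m_2 + 2·m_3 = 6(Δ_2 - Δ_1) = 28
Natural end conditions: m_0 = m_3 = 0.
Solving the tridiagonal system: m_0 = 0, m_1 = -22/13, m_2 = 43/13, m_3 = 0.
On [1, 3], p(x) = -1 + 83/78·(x - 1) + 0·(x - 1)² - 11/78·(x - 1)³.
With (x - 1) = 2/3: p(5/3) = -350/1053.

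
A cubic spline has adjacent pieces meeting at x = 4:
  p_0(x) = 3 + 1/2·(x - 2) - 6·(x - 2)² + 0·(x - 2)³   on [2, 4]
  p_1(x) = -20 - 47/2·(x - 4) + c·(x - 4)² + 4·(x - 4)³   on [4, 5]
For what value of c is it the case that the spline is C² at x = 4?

p_0''(x) = -12 + 0·(x - 2), so p_0''(4) = -12. On the right, p_1''(4) = 2c, so c = -6.

-6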